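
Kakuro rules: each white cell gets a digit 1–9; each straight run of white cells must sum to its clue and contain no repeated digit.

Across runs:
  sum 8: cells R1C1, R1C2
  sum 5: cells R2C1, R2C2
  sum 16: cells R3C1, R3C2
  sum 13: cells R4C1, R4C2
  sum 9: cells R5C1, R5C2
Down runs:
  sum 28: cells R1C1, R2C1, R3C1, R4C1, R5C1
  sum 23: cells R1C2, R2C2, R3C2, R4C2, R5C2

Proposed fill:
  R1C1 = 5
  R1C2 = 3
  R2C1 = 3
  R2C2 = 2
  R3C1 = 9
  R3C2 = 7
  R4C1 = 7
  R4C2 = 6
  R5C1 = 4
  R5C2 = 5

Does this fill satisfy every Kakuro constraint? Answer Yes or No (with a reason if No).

Yes

Across: 5+3=8; 3+2=5; 9+7=16; 7+6=13; 4+5=9. Down: 5+3+9+7+4=28; 3+2+7+6+5=23. No digit repeats within any run.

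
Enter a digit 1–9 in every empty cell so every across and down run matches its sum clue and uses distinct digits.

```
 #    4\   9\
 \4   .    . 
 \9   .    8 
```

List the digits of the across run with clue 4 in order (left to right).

3, 1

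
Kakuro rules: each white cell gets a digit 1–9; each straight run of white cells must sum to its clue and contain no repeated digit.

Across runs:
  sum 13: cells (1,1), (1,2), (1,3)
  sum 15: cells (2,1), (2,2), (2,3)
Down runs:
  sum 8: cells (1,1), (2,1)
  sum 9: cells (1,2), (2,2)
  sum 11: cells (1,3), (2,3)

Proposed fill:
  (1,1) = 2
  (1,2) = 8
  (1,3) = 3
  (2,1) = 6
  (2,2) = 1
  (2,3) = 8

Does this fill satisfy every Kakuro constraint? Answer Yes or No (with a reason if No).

Yes

Across: 2+8+3=13; 6+1+8=15. Down: 2+6=8; 8+1=9; 3+8=11. No digit repeats within any run.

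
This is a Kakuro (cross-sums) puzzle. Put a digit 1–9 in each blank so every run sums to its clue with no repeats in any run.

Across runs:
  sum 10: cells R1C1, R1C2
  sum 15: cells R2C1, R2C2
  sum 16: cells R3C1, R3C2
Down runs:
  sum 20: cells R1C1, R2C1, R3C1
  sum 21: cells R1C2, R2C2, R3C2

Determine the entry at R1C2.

6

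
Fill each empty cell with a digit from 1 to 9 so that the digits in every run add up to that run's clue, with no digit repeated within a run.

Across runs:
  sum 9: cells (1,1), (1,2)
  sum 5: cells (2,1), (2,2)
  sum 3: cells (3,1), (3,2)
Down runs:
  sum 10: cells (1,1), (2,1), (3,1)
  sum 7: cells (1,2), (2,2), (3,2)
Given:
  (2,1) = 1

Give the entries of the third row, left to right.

2 1

3 in 2 cells must be {1,2}; 7 in 3 cells must be {1,2,4}.
(2,2) = 5 − 1 = 4 completes the 5 across.
(3,1) = 2: the only remaining digit allowed by both the 3 across and the 10 down.
(3,2) = 3 − 2 = 1 completes the 3 across.
(1,1) = 10 − 3 = 7 completes the 10 down.
(1,2) = 9 − 7 = 2 completes the 9 across.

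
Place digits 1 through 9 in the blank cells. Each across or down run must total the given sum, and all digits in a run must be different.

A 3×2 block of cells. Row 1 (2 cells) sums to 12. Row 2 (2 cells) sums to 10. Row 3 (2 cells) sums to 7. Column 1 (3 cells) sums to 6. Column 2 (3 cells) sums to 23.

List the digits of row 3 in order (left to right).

1 6

6 in 3 cells must be {1,2,3}; 23 in 3 cells must be {6,8,9}.
The 12 across and the 6 down share only 3, so (1,1) = 3.
(1,2) = 12 − 3 = 9 completes the 12 across.
Given what's placed, (3,2) must be 6 to fit the 7 across and 23 down.
(2,2) = 23 − 15 = 8 completes the 23 down.
(3,1) = 7 − 6 = 1 completes the 7 across.
(2,1) = 10 − 8 = 2 completes the 10 across.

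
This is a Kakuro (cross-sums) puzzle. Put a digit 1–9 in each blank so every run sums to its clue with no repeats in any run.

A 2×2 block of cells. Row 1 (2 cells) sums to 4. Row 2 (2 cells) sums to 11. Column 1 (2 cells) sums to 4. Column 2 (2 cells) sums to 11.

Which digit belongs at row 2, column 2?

8

4 in 2 cells must be {1,3}.
The 4 across and the 11 down share only 3, so (1,2) = 3.
The 11 across and the 4 down share only 3, so (2,1) = 3.
(2,2) = 11 − 3 = 8 completes the 11 across.
(1,1) = 4 − 3 = 1 completes the 4 across.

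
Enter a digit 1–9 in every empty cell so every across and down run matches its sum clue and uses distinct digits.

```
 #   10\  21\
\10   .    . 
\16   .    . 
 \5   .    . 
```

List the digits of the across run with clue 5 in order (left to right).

1, 4

16 in 2 cells must be {7,9}.
The 16 across and the 10 down share only 7, so R2C1 = 7.
R2C2 = 16 − 7 = 9 completes the 16 across.
Given what's placed, R3C2 must be 4 to fit the 5 across and 21 down.
R1C2 = 21 − 13 = 8 completes the 21 down.
R3C1 = 5 − 4 = 1 completes the 5 across.
R1C1 = 10 − 8 = 2 completes the 10 across.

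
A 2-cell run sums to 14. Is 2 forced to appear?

Counterexample: {5,9} sums to 14 without using 2.

No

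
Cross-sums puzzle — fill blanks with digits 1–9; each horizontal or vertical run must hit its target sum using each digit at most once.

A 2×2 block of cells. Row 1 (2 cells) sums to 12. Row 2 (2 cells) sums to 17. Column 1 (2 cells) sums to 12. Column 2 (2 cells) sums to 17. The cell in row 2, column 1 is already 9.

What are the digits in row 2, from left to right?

17 in 2 cells must be {8,9}.
(1,1) = 12 − 9 = 3 completes the 12 down.
(1,2) = 12 − 3 = 9 completes the 12 across.
(2,2) = 17 − 9 = 8 completes the 17 across.

9, 8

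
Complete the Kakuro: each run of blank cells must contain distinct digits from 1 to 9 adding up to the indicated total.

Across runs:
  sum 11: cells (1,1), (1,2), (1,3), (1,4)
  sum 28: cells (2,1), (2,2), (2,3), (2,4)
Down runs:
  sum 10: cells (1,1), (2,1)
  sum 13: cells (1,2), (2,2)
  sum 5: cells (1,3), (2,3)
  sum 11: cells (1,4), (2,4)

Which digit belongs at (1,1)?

11 in 4 cells must be {1,2,3,5}.
Only 5 fits (1,2) under both its across sum 11 and down sum 13.
(2,2) = 13 − 5 = 8 completes the 13 down.
Given what's placed, (2,3) must be 4 to fit the 28 across and 5 down.
(1,3) = 5 − 4 = 1 completes the 5 down.
No cell is forced outright now. (2,1) can only be 7 or 9 (the digits allowed by both its 28 across and its 10 down). If (2,1) = 9: then (1,1) would have to be in {2,3} for the 11 across but in {1} for the 10 down — contradiction. So (2,1) = 7.
(1,1) = 10 − 7 = 3 completes the 10 down.

3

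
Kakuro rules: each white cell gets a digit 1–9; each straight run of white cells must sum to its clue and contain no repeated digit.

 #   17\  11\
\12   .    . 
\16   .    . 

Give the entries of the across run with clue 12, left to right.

16 in 2 cells must be {7,9}; 17 in 2 cells must be {8,9}.
The 16 across and the 17 down share only 9, so R2C1 = 9.
R2C2 = 16 − 9 = 7 completes the 16 across.
R1C1 = 17 − 9 = 8 completes the 17 down.
R1C2 = 12 − 8 = 4 completes the 12 across.

8 4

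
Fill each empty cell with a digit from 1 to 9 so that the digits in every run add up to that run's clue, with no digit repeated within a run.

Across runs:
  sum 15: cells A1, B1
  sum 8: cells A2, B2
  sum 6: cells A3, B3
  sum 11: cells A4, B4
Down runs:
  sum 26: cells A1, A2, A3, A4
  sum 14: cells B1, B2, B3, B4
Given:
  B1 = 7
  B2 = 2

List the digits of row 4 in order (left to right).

A1 = 15 − 7 = 8 completes the 15 across.
A2 = 8 − 2 = 6 completes the 8 across.
A3 = 5: the only remaining digit allowed by both the 6 across and the 26 down.
B3 = 6 − 5 = 1 completes the 6 across.
A4 = 26 − 19 = 7 completes the 26 down.
B4 = 11 − 7 = 4 completes the 11 across.

7 4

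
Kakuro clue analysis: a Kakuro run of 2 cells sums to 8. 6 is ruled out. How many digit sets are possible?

2 distinct digits from 1–9 sum between 3 and 17.
Dropping sets that contain 6.
Enumerating: {1,7}, {3,5}.

2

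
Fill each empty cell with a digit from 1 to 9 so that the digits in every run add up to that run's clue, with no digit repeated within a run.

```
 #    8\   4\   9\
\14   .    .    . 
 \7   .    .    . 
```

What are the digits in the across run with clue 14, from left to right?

6, 3, 5

7 in 3 cells must be {1,2,4}; 4 in 2 cells must be {1,3}.
The 7 across and the 4 down share only 1, so R2C2 = 1.
R1C2 = 4 − 1 = 3 completes the 4 down.
Given what's placed, R2C1 must be 2 to fit the 7 across and 8 down.
R2C3 = 7 − 3 = 4 completes the 7 across.
R1C1 = 8 − 2 = 6 completes the 8 down.
R1C3 = 14 − 9 = 5 completes the 14 across.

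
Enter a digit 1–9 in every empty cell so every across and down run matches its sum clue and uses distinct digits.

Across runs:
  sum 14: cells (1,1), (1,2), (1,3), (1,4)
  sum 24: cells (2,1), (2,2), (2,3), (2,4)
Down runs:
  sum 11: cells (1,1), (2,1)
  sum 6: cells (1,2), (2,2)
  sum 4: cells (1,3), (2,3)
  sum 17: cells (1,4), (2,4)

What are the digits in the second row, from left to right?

4 in 2 cells must be {1,3}; 17 in 2 cells must be {8,9}.
Only 8 fits (1,4) under both its across sum 14 and down sum 17.
(2,4) = 17 − 8 = 9 completes the 17 down.
Nothing is forced directly, so branch on (2,3), whose candidates are 1 or 3. If (2,3) = 1: that forces (1,3) = 3, after which (2,2) would have to be in {6,8} for the 24 across but in {1,2,4,5} for the 6 down — contradiction. So (2,3) = 3.
(1,3) = 4 − 3 = 1 completes the 4 down.
(1,2) = 2: the only remaining digit allowed by both the 14 across and the 6 down.
(2,2) = 6 − 2 = 4 completes the 6 down.
(1,1) = 14 − 11 = 3 completes the 14 across.
(2,1) = 24 − 16 = 8 completes the 24 across.

8 4 3 9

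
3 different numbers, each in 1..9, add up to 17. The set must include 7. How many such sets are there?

3

3 distinct digits from 1–9 sum between 6 and 24.
Keeping only sets containing 7.
Enumerating: {1,7,9}, {2,7,8}, {4,6,7}.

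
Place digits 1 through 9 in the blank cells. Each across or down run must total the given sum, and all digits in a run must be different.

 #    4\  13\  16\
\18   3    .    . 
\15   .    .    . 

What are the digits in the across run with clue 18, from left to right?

3 8 7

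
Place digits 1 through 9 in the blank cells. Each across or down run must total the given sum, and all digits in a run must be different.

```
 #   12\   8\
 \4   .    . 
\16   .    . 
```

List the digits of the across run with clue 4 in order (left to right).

3 1

4 in 2 cells must be {1,3}; 16 in 2 cells must be {7,9}.
The 4 across and the 12 down share only 3, so R1C1 = 3.
R1C2 = 4 − 3 = 1 completes the 4 across.
R2C1 = 12 − 3 = 9 completes the 12 down.
R2C2 = 16 − 9 = 7 completes the 16 across.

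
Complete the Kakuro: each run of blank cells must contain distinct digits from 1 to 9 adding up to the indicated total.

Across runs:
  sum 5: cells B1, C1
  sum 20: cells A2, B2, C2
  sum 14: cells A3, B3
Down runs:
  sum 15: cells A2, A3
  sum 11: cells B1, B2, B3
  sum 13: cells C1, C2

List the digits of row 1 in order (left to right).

The 5 across and the 13 down share only 4, so C1 = 4.
C2 = 13 − 4 = 9 completes the 13 down.
B1 = 5 − 4 = 1 completes the 5 across.
No cell is forced outright now. B3 can only be 6 or 8 (the digits allowed by both its 14 across and its 11 down). If B3 = 8: then B2 would have to be in {3,4,5,6,7,8} for the 20 across but in {2} for the 11 down — contradiction. So B3 = 6.
B2 = 11 − 7 = 4 completes the 11 down.
A3 = 14 − 6 = 8 completes the 14 across.
A2 = 20 − 13 = 7 completes the 20 across.

1, 4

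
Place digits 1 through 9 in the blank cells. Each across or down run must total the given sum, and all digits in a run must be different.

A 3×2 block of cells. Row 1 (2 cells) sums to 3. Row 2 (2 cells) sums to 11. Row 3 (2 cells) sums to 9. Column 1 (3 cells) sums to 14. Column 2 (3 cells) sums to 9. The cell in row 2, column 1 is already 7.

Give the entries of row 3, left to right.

3 in 2 cells must be {1,2}.
(2,2) = 11 − 7 = 4 completes the 11 across.
Given what's placed, (1,2) must be 2 to fit the 3 across and 9 down.
(3,2) = 9 − 6 = 3 completes the 9 down.
(1,1) = 3 − 2 = 1 completes the 3 across.
(3,1) = 9 − 3 = 6 completes the 9 across.

6 3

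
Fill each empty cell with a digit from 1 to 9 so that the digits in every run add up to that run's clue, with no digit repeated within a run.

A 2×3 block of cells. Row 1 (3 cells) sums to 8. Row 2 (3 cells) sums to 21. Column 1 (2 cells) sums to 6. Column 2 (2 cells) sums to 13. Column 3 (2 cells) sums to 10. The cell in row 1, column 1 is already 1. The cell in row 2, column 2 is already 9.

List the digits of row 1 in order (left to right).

(1,2) = 13 − 9 = 4 completes the 13 down.
(1,3) = 8 − 5 = 3 completes the 8 across.
(2,1) = 6 − 1 = 5 completes the 6 down.
(2,3) = 21 − 14 = 7 completes the 21 across.

1 4 3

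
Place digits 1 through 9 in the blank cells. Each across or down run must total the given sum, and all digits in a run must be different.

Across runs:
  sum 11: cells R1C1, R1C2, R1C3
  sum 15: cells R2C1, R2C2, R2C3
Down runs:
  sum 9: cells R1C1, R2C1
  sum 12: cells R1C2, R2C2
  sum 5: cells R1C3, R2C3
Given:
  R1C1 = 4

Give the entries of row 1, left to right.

R1C2 = 5: the only remaining digit allowed by both the 11 across and the 12 down.
R1C3 = 11 − 9 = 2 completes the 11 across.
R2C1 = 9 − 4 = 5 completes the 9 down.
R2C2 = 12 − 5 = 7 completes the 12 down.
R2C3 = 15 − 12 = 3 completes the 15 across.

4 5 2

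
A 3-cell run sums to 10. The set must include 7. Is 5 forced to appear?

No

The only way to make 10 from 3 distinct digits under that restriction is {1,2,7}, which does not contain 5.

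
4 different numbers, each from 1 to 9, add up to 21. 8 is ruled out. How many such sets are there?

4 distinct digits from 1–9 sum between 10 and 30.
Dropping sets that contain 8.
Enumerating: {1,4,7,9}, {1,5,6,9}, {2,3,7,9}, {2,4,6,9}, {3,4,5,9}, {3,5,6,7}.

6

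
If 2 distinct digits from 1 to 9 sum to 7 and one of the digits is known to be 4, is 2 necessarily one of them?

The only way to make 7 from 2 distinct digits under that restriction is {3,4}, which does not contain 2.

No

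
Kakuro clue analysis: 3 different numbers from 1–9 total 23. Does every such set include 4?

No

The only way to make 23 from 3 distinct digits is {6,8,9}, which does not contain 4.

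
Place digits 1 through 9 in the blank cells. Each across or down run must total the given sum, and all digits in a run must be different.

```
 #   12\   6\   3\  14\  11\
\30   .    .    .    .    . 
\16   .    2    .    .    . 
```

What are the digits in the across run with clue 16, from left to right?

3, 2, 1, 6, 4

16 in 5 cells must be {1,2,3,4,6}; 3 in 2 cells must be {1,2}.
R1C2 = 6 − 2 = 4 completes the 6 down.
R1C3 = 2: the only remaining digit allowed by both the 30 across and the 3 down.
R2C3 = 3 − 2 = 1 completes the 3 down.
Given what's placed, R2C4 must be 6 to fit the 16 across and 14 down.
R1C4 = 14 − 6 = 8 completes the 14 down.
Nothing is forced directly, so branch on R2C1, whose candidates are 3 or 4. If R2C1 = 4: then R1C1 would have to be in {7,9} for the 30 across but in {8} for the 12 down — contradiction. So R2C1 = 3.
R1C1 = 12 − 3 = 9 completes the 12 down.
R1C5 = 30 − 23 = 7 completes the 30 across.
R2C5 = 16 − 12 = 4 completes the 16 across.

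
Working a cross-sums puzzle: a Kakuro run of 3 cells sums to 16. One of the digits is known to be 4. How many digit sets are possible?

3 distinct digits from 1–9 sum between 6 and 24.
Keeping only sets containing 4.
Enumerating: {3,4,9}, {4,5,7}.

2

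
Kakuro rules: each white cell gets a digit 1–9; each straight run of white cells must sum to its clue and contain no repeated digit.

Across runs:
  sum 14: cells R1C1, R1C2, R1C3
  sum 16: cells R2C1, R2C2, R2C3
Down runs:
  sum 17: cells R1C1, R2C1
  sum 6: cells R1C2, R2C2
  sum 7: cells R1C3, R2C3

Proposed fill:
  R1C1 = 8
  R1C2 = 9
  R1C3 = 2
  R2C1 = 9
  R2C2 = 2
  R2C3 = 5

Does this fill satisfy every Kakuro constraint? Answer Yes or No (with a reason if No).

No — the across run R1C1–R1C3 sums to 19, not 14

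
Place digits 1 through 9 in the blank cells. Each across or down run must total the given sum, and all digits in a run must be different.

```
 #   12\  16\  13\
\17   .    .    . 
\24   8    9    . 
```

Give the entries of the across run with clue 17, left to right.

4 7 6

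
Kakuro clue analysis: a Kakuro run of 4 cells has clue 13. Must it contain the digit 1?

Every partition of 13 into 4 distinct digits includes 1: {1,2,3,7}, {1,2,4,6}, {1,3,4,5}.

Yes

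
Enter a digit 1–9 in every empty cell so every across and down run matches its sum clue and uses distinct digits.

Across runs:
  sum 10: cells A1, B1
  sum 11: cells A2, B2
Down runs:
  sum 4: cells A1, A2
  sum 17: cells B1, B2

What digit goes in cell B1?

9

4 in 2 cells must be {1,3}; 17 in 2 cells must be {8,9}.
The 11 across and the 4 down share only 3, so A2 = 3.
B2 = 11 − 3 = 8 completes the 11 across.
A1 = 4 − 3 = 1 completes the 4 down.
B1 = 10 − 1 = 9 completes the 10 across.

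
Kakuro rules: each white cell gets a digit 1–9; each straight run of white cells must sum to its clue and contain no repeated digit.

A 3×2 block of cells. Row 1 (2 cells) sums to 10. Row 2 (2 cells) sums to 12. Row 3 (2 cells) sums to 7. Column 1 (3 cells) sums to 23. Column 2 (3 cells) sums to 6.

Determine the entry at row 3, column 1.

23 in 3 cells must be {6,8,9}; 6 in 3 cells must be {1,2,3}.
The 12 across and the 6 down share only 3, so (2,2) = 3.
The 7 across and the 23 down share only 6, so (3,1) = 6.
(3,2) = 7 − 6 = 1 completes the 7 across.
(1,2) = 6 − 4 = 2 completes the 6 down.
(2,1) = 12 − 3 = 9 completes the 12 across.
(1,1) = 10 − 2 = 8 completes the 10 across.

6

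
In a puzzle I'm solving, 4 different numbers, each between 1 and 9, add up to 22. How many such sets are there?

4 distinct digits from 1–9 sum between 10 and 30.

11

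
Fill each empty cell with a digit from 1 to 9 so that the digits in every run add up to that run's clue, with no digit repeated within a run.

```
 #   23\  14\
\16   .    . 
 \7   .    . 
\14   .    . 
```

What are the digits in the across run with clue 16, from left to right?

16 in 2 cells must be {7,9}; 23 in 3 cells must be {6,8,9}.
The 16 across and the 23 down share only 9, so R1C1 = 9.
R1C2 = 16 − 9 = 7 completes the 16 across.
Given what's placed, R2C1 must be 6 to fit the 7 across and 23 down.
R2C2 = 7 − 6 = 1 completes the 7 across.
R3C1 = 23 − 15 = 8 completes the 23 down.
R3C2 = 14 − 8 = 6 completes the 14 across.

9, 7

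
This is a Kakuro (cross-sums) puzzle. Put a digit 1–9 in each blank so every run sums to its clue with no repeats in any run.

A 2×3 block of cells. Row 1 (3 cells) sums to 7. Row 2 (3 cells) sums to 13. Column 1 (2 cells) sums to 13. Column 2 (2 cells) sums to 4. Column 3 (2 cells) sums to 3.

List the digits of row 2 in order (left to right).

7 in 3 cells must be {1,2,4}; 4 in 2 cells must be {1,3}; 3 in 2 cells must be {1,2}.
The 7 across and the 13 down share only 4, so (1,1) = 4.
Given what's placed, (1,2) must be 1 to fit the 7 across and 4 down.
(1,3) = 7 − 5 = 2 completes the 7 across.
(2,1) = 13 − 4 = 9 completes the 13 down.
(2,2) = 4 − 1 = 3 completes the 4 down.
(2,3) = 13 − 12 = 1 completes the 13 across.

9 3 1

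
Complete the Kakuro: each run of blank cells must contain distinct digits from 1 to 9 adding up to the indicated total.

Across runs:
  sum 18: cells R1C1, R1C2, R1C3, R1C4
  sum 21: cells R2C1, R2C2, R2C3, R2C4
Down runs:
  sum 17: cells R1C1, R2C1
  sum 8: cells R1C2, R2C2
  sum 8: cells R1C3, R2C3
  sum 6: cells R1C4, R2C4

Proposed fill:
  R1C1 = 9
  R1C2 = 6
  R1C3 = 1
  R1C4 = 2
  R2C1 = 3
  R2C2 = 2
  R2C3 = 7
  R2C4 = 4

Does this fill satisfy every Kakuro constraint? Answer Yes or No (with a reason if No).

No — the down run R1C1–R2C1 sums to 12, not 17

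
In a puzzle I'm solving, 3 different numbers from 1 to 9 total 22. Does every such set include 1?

Counterexample: {5,8,9} sums to 22 without using 1.

No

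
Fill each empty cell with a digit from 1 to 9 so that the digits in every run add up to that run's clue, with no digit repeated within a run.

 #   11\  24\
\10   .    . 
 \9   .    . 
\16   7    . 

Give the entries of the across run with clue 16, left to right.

16 in 2 cells must be {7,9}; 24 in 3 cells must be {7,8,9}.
R3C2 = 16 − 7 = 9 completes the 16 across.
No cell is forced outright now. R1C1 can only be 1 or 3 (the digits allowed by both its 10 across and its 11 down). If R1C1 = 1: then R1C2 would have to be in {9} for the 10 across but in {7,8} for the 24 down — contradiction. So R1C1 = 3.
R1C2 = 10 − 3 = 7 completes the 10 across.
R2C1 = 11 − 10 = 1 completes the 11 down.
R2C2 = 9 − 1 = 8 completes the 9 across.

7 9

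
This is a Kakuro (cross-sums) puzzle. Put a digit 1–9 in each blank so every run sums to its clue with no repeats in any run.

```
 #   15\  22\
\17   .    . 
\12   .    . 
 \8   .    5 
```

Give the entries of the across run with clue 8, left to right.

17 in 2 cells must be {8,9}.
R3C1 = 8 − 5 = 3 completes the 8 across.
Given what's placed, R1C1 must be 8 to fit the 17 across and 15 down.
R1C2 = 17 − 8 = 9 completes the 17 across.
R2C1 = 15 − 11 = 4 completes the 15 down.
R2C2 = 12 − 4 = 8 completes the 12 across.

3 5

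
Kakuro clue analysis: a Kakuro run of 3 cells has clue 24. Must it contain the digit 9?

Yes

The only way to make 24 from 3 distinct digits is {7,8,9}, which contains 9.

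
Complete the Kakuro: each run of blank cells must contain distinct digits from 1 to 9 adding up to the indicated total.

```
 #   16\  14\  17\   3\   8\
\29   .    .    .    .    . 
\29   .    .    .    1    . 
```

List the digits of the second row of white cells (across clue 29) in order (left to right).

16 in 2 cells must be {7,9}; 17 in 2 cells must be {8,9}; 3 in 2 cells must be {1,2}.
R1C4 = 3 − 1 = 2 completes the 3 down.
No cell is forced outright now. R1C1 can only be 7 or 9 (the digits allowed by both its 29 across and its 16 down). If R1C1 = 9: that forces R1C3 = 8, R2C1 = 7, R2C3 = 9, after which R2C5 would have to be in {4,8} for the 29 across but in {1,2,3,5,6,7} for the 8 down — contradiction. So R1C1 = 7.
R2C1 = 16 − 7 = 9 completes the 16 down.
Given what's placed, R2C3 must be 8 to fit the 29 across and 17 down.
R1C3 = 17 − 8 = 9 completes the 17 down.
Nothing is forced directly, so branch on R2C2, whose candidates are 5 or 6. If R2C2 = 5: then R1C2 would have to be in {3,5,6,8} for the 29 across but in {9} for the 14 down — contradiction. So R2C2 = 6.
R1C2 = 14 − 6 = 8 completes the 14 down.
R1C5 = 29 − 26 = 3 completes the 29 across.
R2C5 = 29 − 24 = 5 completes the 29 across.

9 6 8 1 5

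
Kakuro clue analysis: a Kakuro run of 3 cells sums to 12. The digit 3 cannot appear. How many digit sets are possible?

4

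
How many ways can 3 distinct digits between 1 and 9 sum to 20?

3 distinct digits from 1–9 sum between 6 and 24.
Enumerating: {3,8,9}, {4,7,9}, {5,6,9}, {5,7,8}.

4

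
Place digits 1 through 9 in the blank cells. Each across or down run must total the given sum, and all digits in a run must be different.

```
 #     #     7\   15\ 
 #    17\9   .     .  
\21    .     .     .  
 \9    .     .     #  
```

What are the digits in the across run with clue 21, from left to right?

17 in 2 cells must be {8,9}; 7 in 3 cells must be {1,2,4}.
The 21 across and the 7 down share only 4, so R2C2 = 4.
Intersecting the 9 across with the 17 down forces R3C1 = 8.
R3C2 = 9 − 8 = 1 completes the 9 across.
R1C2 = 7 − 5 = 2 completes the 7 down.
R1C3 = 9 − 2 = 7 completes the 9 across.
R2C1 = 17 − 8 = 9 completes the 17 down.
R2C3 = 21 − 13 = 8 completes the 21 across.

9, 4, 8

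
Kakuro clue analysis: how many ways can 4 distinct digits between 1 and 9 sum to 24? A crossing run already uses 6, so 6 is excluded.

4 distinct digits from 1–9 sum between 10 and 30.
Dropping sets that contain 6.
Enumerating: {2,5,8,9}, {3,4,8,9}, {3,5,7,9}, {4,5,7,8}.

4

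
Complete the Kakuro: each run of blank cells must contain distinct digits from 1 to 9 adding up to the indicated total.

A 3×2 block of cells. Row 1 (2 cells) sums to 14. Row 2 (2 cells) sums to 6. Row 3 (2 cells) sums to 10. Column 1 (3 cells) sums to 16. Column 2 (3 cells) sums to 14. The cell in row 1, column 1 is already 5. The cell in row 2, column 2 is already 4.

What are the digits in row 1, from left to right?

(1,2) = 14 − 5 = 9 completes the 14 across.
(2,1) = 6 − 4 = 2 completes the 6 across.
(3,1) = 16 − 7 = 9 completes the 16 down.
(3,2) = 10 − 9 = 1 completes the 10 across.

5 9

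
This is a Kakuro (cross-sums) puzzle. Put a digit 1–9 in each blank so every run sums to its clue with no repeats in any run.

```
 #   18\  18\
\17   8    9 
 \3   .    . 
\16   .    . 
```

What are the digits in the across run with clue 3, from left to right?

1 2

17 in 2 cells must be {8,9}; 3 in 2 cells must be {1,2}; 16 in 2 cells must be {7,9}.
R2C1 = 1: the only remaining digit allowed by both the 3 across and the 18 down.
R2C2 = 3 − 1 = 2 completes the 3 across.
R3C1 = 18 − 9 = 9 completes the 18 down.
R3C2 = 16 − 9 = 7 completes the 16 across.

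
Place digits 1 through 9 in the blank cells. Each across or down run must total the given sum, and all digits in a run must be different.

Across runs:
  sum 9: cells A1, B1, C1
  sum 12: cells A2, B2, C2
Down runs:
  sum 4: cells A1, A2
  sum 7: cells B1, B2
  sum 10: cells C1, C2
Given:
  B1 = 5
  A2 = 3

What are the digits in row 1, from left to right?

4 in 2 cells must be {1,3}.
A1 = 4 − 3 = 1 completes the 4 down.
C1 = 9 − 6 = 3 completes the 9 across.
B2 = 7 − 5 = 2 completes the 7 down.
C2 = 12 − 5 = 7 completes the 12 across.

1, 5, 3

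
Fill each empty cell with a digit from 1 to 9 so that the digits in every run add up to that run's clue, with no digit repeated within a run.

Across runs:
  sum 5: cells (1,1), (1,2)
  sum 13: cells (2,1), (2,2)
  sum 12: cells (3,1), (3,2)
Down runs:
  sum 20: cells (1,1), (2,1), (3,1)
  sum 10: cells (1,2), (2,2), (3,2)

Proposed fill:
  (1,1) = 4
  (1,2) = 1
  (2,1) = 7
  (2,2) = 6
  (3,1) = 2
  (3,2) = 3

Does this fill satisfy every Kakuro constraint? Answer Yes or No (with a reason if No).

No — the across run (3,1)–(3,2) sums to 5, not 12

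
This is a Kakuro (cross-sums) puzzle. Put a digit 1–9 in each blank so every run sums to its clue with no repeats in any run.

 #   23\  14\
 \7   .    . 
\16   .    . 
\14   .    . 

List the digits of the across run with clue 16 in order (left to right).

16 in 2 cells must be {7,9}; 23 in 3 cells must be {6,8,9}.
The 7 across and the 23 down share only 6, so R1C1 = 6.
R1C2 = 7 − 6 = 1 completes the 7 across.
Given what's placed, R2C1 must be 9 to fit the 16 across and 23 down.
R2C2 = 16 − 9 = 7 completes the 16 across.
R3C1 = 23 − 15 = 8 completes the 23 down.
R3C2 = 14 − 8 = 6 completes the 14 across.

9, 7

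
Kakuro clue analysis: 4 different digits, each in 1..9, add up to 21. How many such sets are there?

11

4 distinct digits from 1–9 sum between 10 and 30.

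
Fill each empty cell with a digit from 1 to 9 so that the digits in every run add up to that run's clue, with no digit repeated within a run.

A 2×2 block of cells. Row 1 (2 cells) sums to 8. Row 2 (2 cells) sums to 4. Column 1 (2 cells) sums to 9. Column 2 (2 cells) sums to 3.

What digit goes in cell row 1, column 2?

2

4 in 2 cells must be {1,3}; 3 in 2 cells must be {1,2}.
The 4 across and the 3 down share only 1, so (2,2) = 1.
(1,2) = 3 − 1 = 2 completes the 3 down.
(2,1) = 4 − 1 = 3 completes the 4 across.
(1,1) = 8 − 2 = 6 completes the 8 across.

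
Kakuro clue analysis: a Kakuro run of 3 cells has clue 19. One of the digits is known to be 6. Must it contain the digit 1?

No

Counterexample: {4,6,9} sums to 19 under that restriction without using 1.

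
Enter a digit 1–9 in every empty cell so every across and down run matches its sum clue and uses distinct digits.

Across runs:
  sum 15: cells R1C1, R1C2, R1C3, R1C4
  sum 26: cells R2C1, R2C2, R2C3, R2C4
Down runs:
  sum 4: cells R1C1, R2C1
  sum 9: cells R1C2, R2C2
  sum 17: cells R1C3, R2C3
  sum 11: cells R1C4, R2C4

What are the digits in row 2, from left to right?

3 6 8 9

4 in 2 cells must be {1,3}; 17 in 2 cells must be {8,9}.
Only 3 fits R2C1 under both its across sum 26 and down sum 4.
R1C1 = 4 − 3 = 1 completes the 4 down.
Nothing is forced directly, so branch on R2C2, whose candidates are 6 or 8. If R2C2 = 8: then R1C2 would have to be in {2,3,4,5,6,7,8,9} for the 15 across but in {1} for the 9 down — contradiction. So R2C2 = 6.
R1C2 = 9 − 6 = 3 completes the 9 down.
R1C3 = 9: the only remaining digit allowed by both the 15 across and the 17 down.
R1C4 = 15 − 13 = 2 completes the 15 across.
R2C3 = 17 − 9 = 8 completes the 17 down.
R2C4 = 26 − 17 = 9 completes the 26 across.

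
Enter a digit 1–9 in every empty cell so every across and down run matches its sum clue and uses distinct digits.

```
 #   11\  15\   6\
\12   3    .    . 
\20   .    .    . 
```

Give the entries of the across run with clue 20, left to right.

8, 7, 5

R2C1 = 11 − 3 = 8 completes the 11 down.
R2C3 = 5: the only remaining digit allowed by both the 20 across and the 6 down.
R1C3 = 6 − 5 = 1 completes the 6 down.
R2C2 = 20 − 13 = 7 completes the 20 across.
R1C2 = 12 − 4 = 8 completes the 12 across.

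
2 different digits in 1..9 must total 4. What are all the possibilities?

{1,3}

2 distinct digits from 1–9 sum between 3 and 17.
Only one set works: {1,3}.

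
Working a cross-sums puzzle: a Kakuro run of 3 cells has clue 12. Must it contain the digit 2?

Counterexample: {1,3,8} sums to 12 without using 2.

No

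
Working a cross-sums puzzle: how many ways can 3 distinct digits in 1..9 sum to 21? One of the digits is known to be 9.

2

3 distinct digits from 1–9 sum between 6 and 24.
Keeping only sets containing 9.
Enumerating: {4,8,9}, {5,7,9}.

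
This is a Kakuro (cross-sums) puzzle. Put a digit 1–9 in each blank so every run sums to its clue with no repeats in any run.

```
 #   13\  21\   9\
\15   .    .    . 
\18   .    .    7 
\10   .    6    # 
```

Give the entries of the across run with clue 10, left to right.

4, 6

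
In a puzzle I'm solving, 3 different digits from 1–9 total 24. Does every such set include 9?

Yes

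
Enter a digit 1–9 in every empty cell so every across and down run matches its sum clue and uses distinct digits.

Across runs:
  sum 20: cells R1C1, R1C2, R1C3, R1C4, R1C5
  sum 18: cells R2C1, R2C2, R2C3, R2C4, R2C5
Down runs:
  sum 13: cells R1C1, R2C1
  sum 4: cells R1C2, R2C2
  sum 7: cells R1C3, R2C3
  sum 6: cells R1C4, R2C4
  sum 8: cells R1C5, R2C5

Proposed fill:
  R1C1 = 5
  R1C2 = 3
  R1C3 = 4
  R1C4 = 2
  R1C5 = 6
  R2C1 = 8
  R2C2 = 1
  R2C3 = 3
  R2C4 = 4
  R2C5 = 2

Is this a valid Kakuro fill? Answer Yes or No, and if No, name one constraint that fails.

Yes

Across: 5+3+4+2+6=20; 8+1+3+4+2=18. Down: 5+8=13; 3+1=4; 4+3=7; 2+4=6; 6+2=8. No digit repeats within any run.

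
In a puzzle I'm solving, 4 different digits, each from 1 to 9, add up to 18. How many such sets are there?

4 distinct digits from 1–9 sum between 10 and 30.

11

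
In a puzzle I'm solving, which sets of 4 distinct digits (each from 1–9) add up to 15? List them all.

{1,2,3,9}; {1,2,4,8}; {1,2,5,7}; {1,3,4,7}; {1,3,5,6}; {2,3,4,6}

4 distinct digits from 1–9 sum between 10 and 30.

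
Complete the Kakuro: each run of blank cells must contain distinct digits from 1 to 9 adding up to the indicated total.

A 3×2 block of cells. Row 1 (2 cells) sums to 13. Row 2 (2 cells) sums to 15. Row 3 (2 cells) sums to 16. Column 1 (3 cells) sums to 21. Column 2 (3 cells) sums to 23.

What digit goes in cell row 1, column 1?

5

16 in 2 cells must be {7,9}; 23 in 3 cells must be {6,8,9}.
The 16 across and the 23 down share only 9, so (3,2) = 9.
(3,1) = 16 − 9 = 7 completes the 16 across.
Nothing is forced directly, so branch on (1,2), whose candidates are 6 or 8. If (1,2) = 6: then (1,1) would have to be in {7} for the 13 across but in {5,6,8,9} for the 21 down — contradiction. So (1,2) = 8.
(1,1) = 13 − 8 = 5 completes the 13 across.
(2,1) = 21 − 12 = 9 completes the 21 down.
(2,2) = 15 − 9 = 6 completes the 15 across.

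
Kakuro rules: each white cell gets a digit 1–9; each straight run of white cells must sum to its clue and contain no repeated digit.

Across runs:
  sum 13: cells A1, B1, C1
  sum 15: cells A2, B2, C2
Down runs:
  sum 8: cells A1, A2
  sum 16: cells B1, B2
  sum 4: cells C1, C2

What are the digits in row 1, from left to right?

3, 9, 1

16 in 2 cells must be {7,9}; 4 in 2 cells must be {1,3}.
Nothing is forced directly, so branch on B1, whose candidates are 7 or 9. If B1 = 7: that forces C1 = 1, B2 = 9, after which C2 would have to be in {1,2,4,5} for the 15 across but in {3} for the 4 down — contradiction. So B1 = 9.
B2 = 16 − 9 = 7 completes the 16 down.
Given what's placed, C2 must be 3 to fit the 15 across and 4 down.
C1 = 4 − 3 = 1 completes the 4 down.
A2 = 15 − 10 = 5 completes the 15 across.
A1 = 13 − 10 = 3 completes the 13 across.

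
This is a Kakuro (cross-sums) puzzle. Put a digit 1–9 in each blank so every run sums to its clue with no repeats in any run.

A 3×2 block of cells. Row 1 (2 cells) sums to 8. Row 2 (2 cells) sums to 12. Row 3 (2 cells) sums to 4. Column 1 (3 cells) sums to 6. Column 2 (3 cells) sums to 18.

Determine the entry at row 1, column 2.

4 in 2 cells must be {1,3}; 6 in 3 cells must be {1,2,3}.
The 12 across and the 6 down share only 3, so (2,1) = 3.
(2,2) = 12 − 3 = 9 completes the 12 across.
Given what's placed, (3,1) must be 1 to fit the 4 across and 6 down.
(3,2) = 4 − 1 = 3 completes the 4 across.
(1,1) = 6 − 4 = 2 completes the 6 down.
(1,2) = 8 − 2 = 6 completes the 8 across.

6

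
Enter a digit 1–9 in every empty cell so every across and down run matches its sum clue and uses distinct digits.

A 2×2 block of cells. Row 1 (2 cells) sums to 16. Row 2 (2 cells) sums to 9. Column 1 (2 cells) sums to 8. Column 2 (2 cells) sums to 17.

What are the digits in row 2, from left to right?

1 8

16 in 2 cells must be {7,9}; 17 in 2 cells must be {8,9}.
The 16 across and the 8 down share only 7, so (1,1) = 7.
(1,2) = 16 − 7 = 9 completes the 16 across.
(2,1) = 8 − 7 = 1 completes the 8 down.
(2,2) = 9 − 1 = 8 completes the 9 across.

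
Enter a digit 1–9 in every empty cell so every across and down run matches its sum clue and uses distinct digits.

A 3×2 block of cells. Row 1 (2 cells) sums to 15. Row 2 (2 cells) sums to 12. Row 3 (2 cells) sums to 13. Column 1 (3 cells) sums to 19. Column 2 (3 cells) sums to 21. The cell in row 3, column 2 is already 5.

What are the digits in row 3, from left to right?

8 5

(3,1) = 13 − 5 = 8 completes the 13 across.
Nothing is forced directly, so branch on (1,2), whose candidates are 7 or 9. If (1,2) = 7: then (1,1) would have to be in {8} for the 15 across but in {2,4,5,6,7,9} for the 19 down — contradiction. So (1,2) = 9.
(1,1) = 15 − 9 = 6 completes the 15 across.
(2,1) = 19 − 14 = 5 completes the 19 down.
(2,2) = 12 − 5 = 7 completes the 12 across.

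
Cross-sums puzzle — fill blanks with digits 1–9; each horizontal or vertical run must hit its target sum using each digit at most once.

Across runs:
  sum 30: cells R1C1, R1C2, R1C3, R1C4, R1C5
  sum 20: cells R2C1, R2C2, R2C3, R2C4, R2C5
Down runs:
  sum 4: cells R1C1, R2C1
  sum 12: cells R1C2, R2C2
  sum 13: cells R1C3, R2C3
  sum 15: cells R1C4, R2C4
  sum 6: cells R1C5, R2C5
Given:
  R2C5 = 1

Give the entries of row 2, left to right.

3, 5, 4, 7, 1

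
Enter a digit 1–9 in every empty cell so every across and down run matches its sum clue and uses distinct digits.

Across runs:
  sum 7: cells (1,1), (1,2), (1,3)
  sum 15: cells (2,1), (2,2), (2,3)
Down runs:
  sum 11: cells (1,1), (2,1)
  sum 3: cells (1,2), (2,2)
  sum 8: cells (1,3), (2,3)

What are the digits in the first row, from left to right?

7 in 3 cells must be {1,2,4}; 3 in 2 cells must be {1,2}.
Nothing is forced directly, so branch on (1,1), whose candidates are 2 or 4. If (1,1) = 2: that forces (1,2) = 1, after which (1,3) would have to be in {4} for the 7 across but in {1,2,3,5,6,7} for the 8 down — contradiction. So (1,1) = 4.
(2,1) = 11 − 4 = 7 completes the 11 down.
Given what's placed, (2,2) must be 2 to fit the 15 across and 3 down.
(2,3) = 15 − 9 = 6 completes the 15 across.
(1,2) = 3 − 2 = 1 completes the 3 down.
(1,3) = 7 − 5 = 2 completes the 7 across.

4 1 2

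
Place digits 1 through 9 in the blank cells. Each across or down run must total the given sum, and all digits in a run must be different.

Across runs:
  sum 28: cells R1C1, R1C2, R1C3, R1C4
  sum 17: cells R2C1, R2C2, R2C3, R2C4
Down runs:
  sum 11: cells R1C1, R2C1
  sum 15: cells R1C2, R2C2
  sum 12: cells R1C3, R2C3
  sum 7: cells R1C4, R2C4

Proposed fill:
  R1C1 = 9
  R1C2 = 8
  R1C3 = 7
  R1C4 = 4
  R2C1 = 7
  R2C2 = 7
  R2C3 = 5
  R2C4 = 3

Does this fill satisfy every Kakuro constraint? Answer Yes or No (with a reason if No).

No — the across run R2C1–R2C4 sums to 22, not 17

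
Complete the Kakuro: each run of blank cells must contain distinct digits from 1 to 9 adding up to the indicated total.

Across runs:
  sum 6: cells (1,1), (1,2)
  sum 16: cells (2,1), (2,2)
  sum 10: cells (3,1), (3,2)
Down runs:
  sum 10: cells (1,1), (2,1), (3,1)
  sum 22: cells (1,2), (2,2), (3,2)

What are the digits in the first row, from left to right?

1, 5

16 in 2 cells must be {7,9}.
The 6 across and the 22 down share only 5, so (1,2) = 5.
The 16 across and the 10 down share only 7, so (2,1) = 7.
(2,2) = 16 − 7 = 9 completes the 16 across.
(3,2) = 22 − 14 = 8 completes the 22 down.
(1,1) = 6 − 5 = 1 completes the 6 across.
(3,1) = 10 − 8 = 2 completes the 10 across.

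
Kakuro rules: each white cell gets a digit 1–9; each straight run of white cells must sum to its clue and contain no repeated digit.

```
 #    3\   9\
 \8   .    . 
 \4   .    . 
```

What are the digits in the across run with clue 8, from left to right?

2 6

4 in 2 cells must be {1,3}; 3 in 2 cells must be {1,2}.
The 4 across and the 3 down share only 1, so R2C1 = 1.
R2C2 = 4 − 1 = 3 completes the 4 across.
R1C1 = 3 − 1 = 2 completes the 3 down.
R1C2 = 8 − 2 = 6 completes the 8 across.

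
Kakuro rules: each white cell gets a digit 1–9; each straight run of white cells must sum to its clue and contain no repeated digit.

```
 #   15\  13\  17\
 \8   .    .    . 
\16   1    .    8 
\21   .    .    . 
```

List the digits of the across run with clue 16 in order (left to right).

1 7 8

R1C1 = 5: the only remaining digit allowed by both the 8 across and the 15 down.
Given what's placed, R1C3 must be 2 to fit the 8 across and 17 down.
R2C2 = 16 − 9 = 7 completes the 16 across.
R3C1 = 15 − 6 = 9 completes the 15 down.
R3C3 = 17 − 10 = 7 completes the 17 down.
R1C2 = 8 − 7 = 1 completes the 8 across.
R3C2 = 21 − 16 = 5 completes the 21 across.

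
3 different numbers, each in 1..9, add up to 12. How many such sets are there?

3 distinct digits from 1–9 sum between 6 and 24.

7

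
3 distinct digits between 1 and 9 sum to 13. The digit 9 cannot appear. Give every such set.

{1,4,8}; {1,5,7}; {2,3,8}; {2,4,7}; {2,5,6}; {3,4,6}

3 distinct digits from 1–9 sum between 6 and 24.
Dropping sets that contain 9.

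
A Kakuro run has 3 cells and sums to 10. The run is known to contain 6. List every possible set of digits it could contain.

{1,3,6}

3 distinct digits from 1–9 sum between 6 and 24.
Keeping only sets containing 6.
Only one set works: {1,3,6}.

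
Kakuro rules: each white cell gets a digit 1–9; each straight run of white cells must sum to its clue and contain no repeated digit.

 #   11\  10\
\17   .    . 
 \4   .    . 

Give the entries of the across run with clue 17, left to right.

8, 9

17 in 2 cells must be {8,9}; 4 in 2 cells must be {1,3}.
The 4 across and the 11 down share only 3, so R2C1 = 3.
R2C2 = 4 − 3 = 1 completes the 4 across.
R1C1 = 11 − 3 = 8 completes the 11 down.
R1C2 = 17 − 8 = 9 completes the 17 across.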